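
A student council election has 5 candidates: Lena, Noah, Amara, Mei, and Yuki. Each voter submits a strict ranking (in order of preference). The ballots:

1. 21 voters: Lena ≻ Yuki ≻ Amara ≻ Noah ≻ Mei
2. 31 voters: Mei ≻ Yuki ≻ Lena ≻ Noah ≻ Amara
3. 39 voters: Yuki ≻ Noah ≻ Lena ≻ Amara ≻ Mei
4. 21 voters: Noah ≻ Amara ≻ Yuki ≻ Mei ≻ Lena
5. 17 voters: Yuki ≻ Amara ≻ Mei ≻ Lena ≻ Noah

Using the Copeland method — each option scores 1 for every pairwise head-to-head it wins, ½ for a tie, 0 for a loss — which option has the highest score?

Lena: beats Noah and Amara; loses to Mei and Yuki → score 2.
Noah: beats Amara and Mei; loses to Lena and Yuki → score 2.
Amara: beats Mei; loses to Lena, Noah, and Yuki → score 1.
Mei: beats Lena; loses to Noah, Amara, and Yuki → score 1.
Yuki: beats Lena, Noah, Amara, and Mei → score 4.
Yuki has the best pairwise record.

Yuki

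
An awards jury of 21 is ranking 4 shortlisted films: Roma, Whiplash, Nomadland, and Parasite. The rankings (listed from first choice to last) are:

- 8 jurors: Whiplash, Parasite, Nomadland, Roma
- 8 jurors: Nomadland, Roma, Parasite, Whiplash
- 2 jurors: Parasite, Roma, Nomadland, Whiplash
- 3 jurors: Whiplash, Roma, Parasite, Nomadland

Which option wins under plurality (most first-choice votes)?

First-place votes: Roma 0, Whiplash 11, Nomadland 8, Parasite 2.
Whiplash has the most first-place votes.

Whiplash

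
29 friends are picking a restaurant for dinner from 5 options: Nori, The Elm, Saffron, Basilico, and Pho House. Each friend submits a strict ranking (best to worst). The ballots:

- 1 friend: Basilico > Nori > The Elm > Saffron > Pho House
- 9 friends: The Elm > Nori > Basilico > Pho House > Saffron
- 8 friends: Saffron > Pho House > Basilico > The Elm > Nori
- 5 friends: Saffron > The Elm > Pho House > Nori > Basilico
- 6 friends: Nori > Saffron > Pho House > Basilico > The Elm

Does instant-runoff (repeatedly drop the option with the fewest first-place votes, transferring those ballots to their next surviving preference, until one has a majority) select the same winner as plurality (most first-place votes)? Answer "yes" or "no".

Instant-runoff — R1 Nori 6, The Elm 9, Saffron 13, Basilico 1, Pho House 0 (Pho House out); R2 Nori 6, The Elm 9, Saffron 13, Basilico 1 (Basilico out); R3 Nori 7, The Elm 9, Saffron 13 (Nori out); R4 The Elm 10, Saffron 19 (Saffron winner). Winner: Saffron.
Plurality — first-place votes: Nori 6, The Elm 9, Saffron 13, Basilico 1, Pho House 0. Winner: Saffron.
The two methods agree.

yes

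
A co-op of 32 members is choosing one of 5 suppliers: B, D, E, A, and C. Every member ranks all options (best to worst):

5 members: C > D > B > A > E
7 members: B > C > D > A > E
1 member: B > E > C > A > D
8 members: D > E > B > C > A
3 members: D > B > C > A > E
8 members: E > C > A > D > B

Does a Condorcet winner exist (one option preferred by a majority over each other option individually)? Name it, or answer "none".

Checking pairwise contests:
D beats B 24–8.
C beats D 21–11.
D beats E 23–9.
B beats A 24–8.
B beats C 19–13.
Every option loses at least one head-to-head, so there is no Condorcet winner.

none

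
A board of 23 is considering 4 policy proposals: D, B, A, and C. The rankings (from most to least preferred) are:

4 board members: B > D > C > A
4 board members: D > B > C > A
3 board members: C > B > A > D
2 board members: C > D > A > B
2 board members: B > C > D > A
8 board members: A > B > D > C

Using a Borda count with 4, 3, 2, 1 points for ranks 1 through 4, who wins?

B

D: 4·3 + 4·4 + 3·1 + 2·3 + 2·2 + 8·2 = 57
B: 4·4 + 4·3 + 3·3 + 2·1 + 2·4 + 8·3 = 71
A: 4·1 + 4·1 + 3·2 + 2·2 + 2·1 + 8·4 = 52
C: 4·2 + 4·2 + 3·4 + 2·4 + 2·3 + 8·1 = 50
B has the highest Borda score (71).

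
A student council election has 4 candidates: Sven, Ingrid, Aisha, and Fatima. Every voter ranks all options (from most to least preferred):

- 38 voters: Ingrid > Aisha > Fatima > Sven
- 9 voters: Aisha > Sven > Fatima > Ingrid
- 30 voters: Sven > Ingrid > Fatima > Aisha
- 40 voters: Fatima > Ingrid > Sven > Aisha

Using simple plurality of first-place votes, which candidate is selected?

Fatima

First-place votes: Sven 30, Ingrid 38, Aisha 9, Fatima 40.
Fatima has the most first-place votes.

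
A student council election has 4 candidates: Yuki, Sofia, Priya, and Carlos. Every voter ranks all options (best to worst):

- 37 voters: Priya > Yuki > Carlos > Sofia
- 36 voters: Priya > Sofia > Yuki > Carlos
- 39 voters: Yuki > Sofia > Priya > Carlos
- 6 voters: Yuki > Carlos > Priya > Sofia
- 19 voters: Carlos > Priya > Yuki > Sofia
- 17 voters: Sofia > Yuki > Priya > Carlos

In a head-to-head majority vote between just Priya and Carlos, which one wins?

Priya

Voters preferring Priya to Carlos: 129; preferring Carlos to Priya: 25.
Priya wins the head-to-head.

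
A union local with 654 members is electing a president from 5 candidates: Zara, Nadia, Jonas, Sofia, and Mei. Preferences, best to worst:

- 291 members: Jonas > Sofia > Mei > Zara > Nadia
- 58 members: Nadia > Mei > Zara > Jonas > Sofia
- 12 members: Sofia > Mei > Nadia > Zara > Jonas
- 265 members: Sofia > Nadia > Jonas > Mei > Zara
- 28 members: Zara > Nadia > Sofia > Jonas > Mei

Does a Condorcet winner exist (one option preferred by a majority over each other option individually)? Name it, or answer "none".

Checking pairwise contests:
Nadia beats Zara 335–319.
Sofia beats Nadia 568–86.
Nadia beats Jonas 363–291.
Jonas beats Sofia 349–305.
Nadia beats Mei 351–303.
Every option loses at least one head-to-head, so there is no Condorcet winner.

none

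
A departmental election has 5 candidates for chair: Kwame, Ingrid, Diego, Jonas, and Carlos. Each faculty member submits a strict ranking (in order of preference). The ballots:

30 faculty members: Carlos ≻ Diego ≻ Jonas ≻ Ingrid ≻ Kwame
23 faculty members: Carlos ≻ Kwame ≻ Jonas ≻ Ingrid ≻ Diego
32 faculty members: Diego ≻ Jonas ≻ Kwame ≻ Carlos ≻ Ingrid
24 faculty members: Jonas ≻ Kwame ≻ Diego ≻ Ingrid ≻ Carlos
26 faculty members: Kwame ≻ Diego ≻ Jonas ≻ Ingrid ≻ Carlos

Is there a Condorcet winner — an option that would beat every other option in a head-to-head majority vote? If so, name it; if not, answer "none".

none

Checking pairwise contests:
Jonas beats Kwame 86–49.
Kwame beats Ingrid 105–30.
Kwame beats Diego 73–62.
Diego beats Jonas 88–47.
Kwame beats Carlos 82–53.
Every option loses at least one head-to-head, so there is no Condorcet winner.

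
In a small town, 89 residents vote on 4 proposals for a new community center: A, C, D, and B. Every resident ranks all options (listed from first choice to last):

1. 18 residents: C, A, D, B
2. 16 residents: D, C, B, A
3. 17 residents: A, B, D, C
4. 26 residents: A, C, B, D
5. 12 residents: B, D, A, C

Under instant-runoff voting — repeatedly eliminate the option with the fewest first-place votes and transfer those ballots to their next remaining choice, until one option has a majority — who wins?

A

Round 1: A 43, C 18, D 16, B 12. Eliminate B.
Round 2: A 43, C 18, D 28. Eliminate C.
Round 3: A 61, D 28. A has a majority.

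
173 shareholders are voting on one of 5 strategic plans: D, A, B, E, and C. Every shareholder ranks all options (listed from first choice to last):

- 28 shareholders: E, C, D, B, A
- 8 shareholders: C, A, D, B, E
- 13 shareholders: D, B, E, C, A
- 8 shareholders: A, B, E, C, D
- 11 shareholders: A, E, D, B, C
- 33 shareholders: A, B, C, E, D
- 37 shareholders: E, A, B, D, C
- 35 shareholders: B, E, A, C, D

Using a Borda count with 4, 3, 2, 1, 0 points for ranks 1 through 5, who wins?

D: 28·2 + 8·2 + 13·4 + 8·0 + 11·2 + 33·0 + 37·1 + 35·0 = 183
A: 28·0 + 8·3 + 13·0 + 8·4 + 11·4 + 33·4 + 37·3 + 35·2 = 413
B: 28·1 + 8·1 + 13·3 + 8·3 + 11·1 + 33·3 + 37·2 + 35·4 = 423
E: 28·4 + 8·0 + 13·2 + 8·2 + 11·3 + 33·1 + 37·4 + 35·3 = 473
C: 28·3 + 8·4 + 13·1 + 8·1 + 11·0 + 33·2 + 37·0 + 35·1 = 238
E has the highest Borda score (473).

E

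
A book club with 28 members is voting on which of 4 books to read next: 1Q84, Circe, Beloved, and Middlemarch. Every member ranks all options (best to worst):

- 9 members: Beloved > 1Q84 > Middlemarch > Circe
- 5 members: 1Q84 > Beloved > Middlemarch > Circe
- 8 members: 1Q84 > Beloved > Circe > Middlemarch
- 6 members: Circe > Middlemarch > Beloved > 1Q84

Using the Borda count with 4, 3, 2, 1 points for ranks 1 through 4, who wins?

Beloved

1Q84: 9·3 + 5·4 + 8·4 + 6·1 = 85
Circe: 9·1 + 5·1 + 8·2 + 6·4 = 54
Beloved: 9·4 + 5·3 + 8·3 + 6·2 = 87
Middlemarch: 9·2 + 5·2 + 8·1 + 6·3 = 54
Beloved has the highest Borda score (87).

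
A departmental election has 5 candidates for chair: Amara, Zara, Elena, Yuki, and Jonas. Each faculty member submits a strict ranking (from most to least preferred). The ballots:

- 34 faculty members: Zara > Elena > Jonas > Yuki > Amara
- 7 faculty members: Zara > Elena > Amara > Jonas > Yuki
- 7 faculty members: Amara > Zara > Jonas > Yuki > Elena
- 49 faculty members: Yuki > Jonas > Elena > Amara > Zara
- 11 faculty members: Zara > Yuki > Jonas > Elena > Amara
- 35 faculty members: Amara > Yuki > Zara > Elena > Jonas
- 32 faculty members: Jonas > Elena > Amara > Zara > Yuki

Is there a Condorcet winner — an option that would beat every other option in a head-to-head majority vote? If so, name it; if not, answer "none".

none

Checking pairwise contests:
Elena beats Amara 133–42.
Amara beats Zara 123–52.
Zara beats Elena 94–81.
Zara beats Yuki 91–84.
Zara beats Jonas 94–81.
Every option loses at least one head-to-head, so there is no Condorcet winner.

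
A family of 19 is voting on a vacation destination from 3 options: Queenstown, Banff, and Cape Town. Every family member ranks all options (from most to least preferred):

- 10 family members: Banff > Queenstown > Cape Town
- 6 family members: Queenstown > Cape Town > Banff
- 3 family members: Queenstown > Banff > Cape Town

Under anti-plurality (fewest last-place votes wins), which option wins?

Last-place votes: Queenstown 0, Banff 6, Cape Town 13.
Queenstown is ranked last by the fewest voters, so Queenstown wins.

Queenstown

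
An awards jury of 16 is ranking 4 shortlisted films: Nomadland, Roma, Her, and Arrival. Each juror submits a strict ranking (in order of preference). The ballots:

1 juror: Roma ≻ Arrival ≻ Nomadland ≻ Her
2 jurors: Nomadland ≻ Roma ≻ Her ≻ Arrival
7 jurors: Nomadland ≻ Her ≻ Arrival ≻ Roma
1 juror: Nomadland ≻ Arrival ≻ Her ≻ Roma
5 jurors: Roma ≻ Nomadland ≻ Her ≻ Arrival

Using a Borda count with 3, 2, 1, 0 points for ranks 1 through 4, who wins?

Nomadland: 1·1 + 2·3 + 7·3 + 1·3 + 5·2 = 41
Roma: 1·3 + 2·2 + 7·0 + 1·0 + 5·3 = 22
Her: 1·0 + 2·1 + 7·2 + 1·1 + 5·1 = 22
Arrival: 1·2 + 2·0 + 7·1 + 1·2 + 5·0 = 11
Nomadland has the highest Borda score (41).

Nomadland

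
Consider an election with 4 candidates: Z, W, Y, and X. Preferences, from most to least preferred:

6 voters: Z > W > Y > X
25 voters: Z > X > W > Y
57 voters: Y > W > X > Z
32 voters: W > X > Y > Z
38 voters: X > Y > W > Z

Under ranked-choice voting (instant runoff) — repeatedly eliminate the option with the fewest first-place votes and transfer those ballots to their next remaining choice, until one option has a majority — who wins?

X

Round 1: Z 31, W 32, Y 57, X 38. Eliminate Z.
Round 2: W 38, Y 57, X 63. Eliminate W.
Round 3: Y 63, X 95. X has a majority.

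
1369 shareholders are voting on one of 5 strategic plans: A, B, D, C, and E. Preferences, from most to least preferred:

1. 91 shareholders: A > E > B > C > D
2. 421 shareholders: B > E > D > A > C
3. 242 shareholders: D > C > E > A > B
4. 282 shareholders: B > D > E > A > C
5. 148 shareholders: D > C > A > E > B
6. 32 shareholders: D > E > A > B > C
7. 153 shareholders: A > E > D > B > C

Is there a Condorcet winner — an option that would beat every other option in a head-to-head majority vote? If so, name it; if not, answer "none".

B vs A: 703–666 for B.
B vs D: 794–575 for B.
B vs C: 979–390 for B.
B vs E: 703–666 for B.
B beats every other option head-to-head.

B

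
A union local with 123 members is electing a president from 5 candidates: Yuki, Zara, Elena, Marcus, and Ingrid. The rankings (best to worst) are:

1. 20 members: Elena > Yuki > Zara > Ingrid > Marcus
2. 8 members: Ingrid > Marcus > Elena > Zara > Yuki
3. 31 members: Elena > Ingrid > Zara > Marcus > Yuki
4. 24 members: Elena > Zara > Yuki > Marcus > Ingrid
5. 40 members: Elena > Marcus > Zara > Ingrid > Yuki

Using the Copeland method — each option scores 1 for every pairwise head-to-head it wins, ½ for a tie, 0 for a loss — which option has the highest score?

Yuki: loses to Zara, Elena, Marcus, and Ingrid → score 0.
Zara: beats Yuki, Marcus, and Ingrid; loses to Elena → score 3.
Elena: beats Yuki, Zara, Marcus, and Ingrid → score 4.
Marcus: beats Yuki and Ingrid; loses to Zara and Elena → score 2.
Ingrid: beats Yuki; loses to Zara, Elena, and Marcus → score 1.
Elena has the best pairwise record.

Elena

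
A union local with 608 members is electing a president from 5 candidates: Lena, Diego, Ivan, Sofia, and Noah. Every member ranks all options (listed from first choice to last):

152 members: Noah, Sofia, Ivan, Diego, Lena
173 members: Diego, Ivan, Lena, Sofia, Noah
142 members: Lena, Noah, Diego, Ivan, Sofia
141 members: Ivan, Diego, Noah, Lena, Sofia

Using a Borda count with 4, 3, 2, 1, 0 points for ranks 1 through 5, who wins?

Diego

Lena: 152·0 + 173·2 + 142·4 + 141·1 = 1055
Diego: 152·1 + 173·4 + 142·2 + 141·3 = 1551
Ivan: 152·2 + 173·3 + 142·1 + 141·4 = 1529
Sofia: 152·3 + 173·1 + 142·0 + 141·0 = 629
Noah: 152·4 + 173·0 + 142·3 + 141·2 = 1316
Diego has the highest Borda score (1551).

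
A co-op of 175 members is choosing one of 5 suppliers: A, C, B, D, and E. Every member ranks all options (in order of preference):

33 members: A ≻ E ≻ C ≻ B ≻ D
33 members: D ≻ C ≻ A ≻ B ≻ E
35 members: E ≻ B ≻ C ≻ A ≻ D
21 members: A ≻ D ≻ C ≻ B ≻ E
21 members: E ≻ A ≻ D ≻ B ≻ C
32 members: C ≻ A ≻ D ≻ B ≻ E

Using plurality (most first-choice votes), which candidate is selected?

First-place votes: A 54, C 32, B 0, D 33, E 56.
E has the most first-place votes.

E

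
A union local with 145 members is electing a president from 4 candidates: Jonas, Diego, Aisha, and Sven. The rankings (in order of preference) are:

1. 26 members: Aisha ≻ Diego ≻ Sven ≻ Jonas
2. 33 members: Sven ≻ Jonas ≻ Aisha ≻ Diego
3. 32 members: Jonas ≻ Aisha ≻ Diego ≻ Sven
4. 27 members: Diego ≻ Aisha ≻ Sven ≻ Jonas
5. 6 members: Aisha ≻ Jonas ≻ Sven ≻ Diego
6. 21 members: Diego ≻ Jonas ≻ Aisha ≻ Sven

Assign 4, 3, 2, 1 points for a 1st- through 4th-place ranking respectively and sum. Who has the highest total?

Aisha

Jonas: 26·1 + 33·3 + 32·4 + 27·1 + 6·3 + 21·3 = 361
Diego: 26·3 + 33·1 + 32·2 + 27·4 + 6·1 + 21·4 = 373
Aisha: 26·4 + 33·2 + 32·3 + 27·3 + 6·4 + 21·2 = 413
Sven: 26·2 + 33·4 + 32·1 + 27·2 + 6·2 + 21·1 = 303
Aisha has the highest Borda score (413).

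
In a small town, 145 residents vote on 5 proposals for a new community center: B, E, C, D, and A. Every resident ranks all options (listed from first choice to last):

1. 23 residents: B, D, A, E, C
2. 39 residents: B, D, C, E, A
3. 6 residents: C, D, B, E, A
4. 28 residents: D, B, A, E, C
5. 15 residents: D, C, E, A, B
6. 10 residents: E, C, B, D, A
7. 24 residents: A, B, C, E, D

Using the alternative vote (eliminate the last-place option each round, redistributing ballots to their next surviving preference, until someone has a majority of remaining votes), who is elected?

Round 1: B 62, E 10, C 6, D 43, A 24. Eliminate C.
Round 2: B 62, E 10, D 49, A 24. Eliminate E.
Round 3: B 72, D 49, A 24. Eliminate A.
Round 4: B 96, D 49. B has a majority.

B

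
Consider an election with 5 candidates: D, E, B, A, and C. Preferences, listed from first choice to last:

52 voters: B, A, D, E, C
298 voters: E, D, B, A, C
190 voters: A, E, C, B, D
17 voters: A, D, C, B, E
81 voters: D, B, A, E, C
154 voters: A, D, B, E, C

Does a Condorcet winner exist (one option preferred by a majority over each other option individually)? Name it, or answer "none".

Checking pairwise contests:
E beats D 488–304.
A beats E 494–298.
D beats B 550–242.
B beats A 431–361.
D beats C 602–190.
Every option loses at least one head-to-head, so there is no Condorcet winner.

none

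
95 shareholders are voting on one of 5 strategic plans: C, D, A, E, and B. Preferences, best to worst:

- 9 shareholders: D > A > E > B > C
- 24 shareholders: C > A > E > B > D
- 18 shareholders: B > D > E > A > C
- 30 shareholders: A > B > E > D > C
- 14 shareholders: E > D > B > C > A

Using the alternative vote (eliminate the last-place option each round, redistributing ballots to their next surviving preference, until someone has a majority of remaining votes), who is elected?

A

Round 1: C 24, D 9, A 30, E 14, B 18. Eliminate D.
Round 2: C 24, A 39, E 14, B 18. Eliminate E.
Round 3: C 24, A 39, B 32. Eliminate C.
Round 4: A 63, B 32. A has a majority.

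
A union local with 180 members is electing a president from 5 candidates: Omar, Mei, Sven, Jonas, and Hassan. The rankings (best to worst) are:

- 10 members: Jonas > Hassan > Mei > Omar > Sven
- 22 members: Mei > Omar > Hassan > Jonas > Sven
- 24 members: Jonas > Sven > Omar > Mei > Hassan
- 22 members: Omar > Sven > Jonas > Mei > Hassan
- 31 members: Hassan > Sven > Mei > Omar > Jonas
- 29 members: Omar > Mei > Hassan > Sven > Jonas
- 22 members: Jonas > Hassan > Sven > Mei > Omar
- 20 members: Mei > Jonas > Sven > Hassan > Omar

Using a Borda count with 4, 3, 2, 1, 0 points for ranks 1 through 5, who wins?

Mei

Omar: 10·1 + 22·3 + 24·2 + 22·4 + 31·1 + 29·4 + 22·0 + 20·0 = 359
Mei: 10·2 + 22·4 + 24·1 + 22·1 + 31·2 + 29·3 + 22·1 + 20·4 = 405
Sven: 10·0 + 22·0 + 24·3 + 22·3 + 31·3 + 29·1 + 22·2 + 20·2 = 344
Jonas: 10·4 + 22·1 + 24·4 + 22·2 + 31·0 + 29·0 + 22·4 + 20·3 = 350
Hassan: 10·3 + 22·2 + 24·0 + 22·0 + 31·4 + 29·2 + 22·3 + 20·1 = 342
Mei has the highest Borda score (405).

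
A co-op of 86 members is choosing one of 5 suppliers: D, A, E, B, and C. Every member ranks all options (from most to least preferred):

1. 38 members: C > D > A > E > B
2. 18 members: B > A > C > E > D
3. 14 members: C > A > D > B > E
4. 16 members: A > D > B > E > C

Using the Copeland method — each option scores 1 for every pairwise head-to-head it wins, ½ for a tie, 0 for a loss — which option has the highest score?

D: beats E and B; loses to A and C → score 2.
A: beats D, E, and B; loses to C → score 3.
E: loses to D, A, B, and C → score 0.
B: beats E; loses to D, A, and C → score 1.
C: beats D, A, E, and B → score 4.
C has the best pairwise record.

C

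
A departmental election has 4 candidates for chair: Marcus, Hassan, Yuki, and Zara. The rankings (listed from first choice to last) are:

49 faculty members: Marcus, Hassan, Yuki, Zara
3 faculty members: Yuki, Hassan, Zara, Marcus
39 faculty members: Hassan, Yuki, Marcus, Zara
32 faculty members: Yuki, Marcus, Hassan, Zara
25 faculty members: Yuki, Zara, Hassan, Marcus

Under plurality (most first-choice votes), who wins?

Yuki

First-place votes: Marcus 49, Hassan 39, Yuki 60, Zara 0.
Yuki has the most first-place votes.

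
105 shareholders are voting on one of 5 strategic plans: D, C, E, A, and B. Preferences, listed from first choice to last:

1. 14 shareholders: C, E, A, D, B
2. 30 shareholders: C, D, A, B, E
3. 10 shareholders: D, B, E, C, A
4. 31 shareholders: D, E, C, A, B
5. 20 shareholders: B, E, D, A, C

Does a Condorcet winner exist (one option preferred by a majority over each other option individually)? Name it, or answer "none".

D vs C: 61–44 for D.
D vs E: 71–34 for D.
D vs A: 91–14 for D.
D vs B: 85–20 for D.
D beats every other option head-to-head.

D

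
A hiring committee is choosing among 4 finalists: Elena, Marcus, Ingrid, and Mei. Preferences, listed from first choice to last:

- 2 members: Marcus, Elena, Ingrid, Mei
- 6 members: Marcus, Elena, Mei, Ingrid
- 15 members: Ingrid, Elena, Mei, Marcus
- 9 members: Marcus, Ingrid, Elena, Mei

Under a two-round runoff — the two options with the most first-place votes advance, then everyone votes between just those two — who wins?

Marcus

Round 1 first-place votes: Elena 0, Marcus 17, Ingrid 15, Mei 0.
Marcus and Ingrid advance.
Runoff: Marcus is preferred to Ingrid by 17 voters; Ingrid by 15.
Marcus wins the runoff.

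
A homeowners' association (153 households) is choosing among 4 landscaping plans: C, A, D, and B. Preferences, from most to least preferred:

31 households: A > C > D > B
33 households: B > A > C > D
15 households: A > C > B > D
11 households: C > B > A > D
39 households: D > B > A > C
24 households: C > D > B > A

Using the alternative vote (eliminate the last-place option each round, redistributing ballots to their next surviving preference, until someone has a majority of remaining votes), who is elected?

A

Round 1: C 35, A 46, D 39, B 33. Eliminate B.
Round 2: C 35, A 79, D 39. A has a majority.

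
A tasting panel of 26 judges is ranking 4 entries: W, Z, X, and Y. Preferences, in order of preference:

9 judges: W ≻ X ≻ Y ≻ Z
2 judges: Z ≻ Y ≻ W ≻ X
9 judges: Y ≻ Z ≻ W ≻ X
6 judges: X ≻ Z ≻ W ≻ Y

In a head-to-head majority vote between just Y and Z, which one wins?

Y

Voters preferring Y to Z: 18; preferring Z to Y: 8.
Y wins the head-to-head.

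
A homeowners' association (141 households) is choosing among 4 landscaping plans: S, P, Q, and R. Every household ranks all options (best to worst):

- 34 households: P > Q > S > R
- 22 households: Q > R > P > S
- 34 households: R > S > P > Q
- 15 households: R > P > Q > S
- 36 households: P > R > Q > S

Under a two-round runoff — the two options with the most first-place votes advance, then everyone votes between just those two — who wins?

Round 1 first-place votes: S 0, P 70, Q 22, R 49.
P and R advance.
Runoff: P is preferred to R by 70 voters; R by 71.
R wins the runoff.

R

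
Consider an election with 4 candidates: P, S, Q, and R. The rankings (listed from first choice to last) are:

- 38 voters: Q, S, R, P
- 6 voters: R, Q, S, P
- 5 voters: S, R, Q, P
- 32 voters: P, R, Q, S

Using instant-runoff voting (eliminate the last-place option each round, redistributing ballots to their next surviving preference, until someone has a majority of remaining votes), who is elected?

Q

Round 1: P 32, S 5, Q 38, R 6. Eliminate S.
Round 2: P 32, Q 38, R 11. Eliminate R.
Round 3: P 32, Q 49. Q has a majority.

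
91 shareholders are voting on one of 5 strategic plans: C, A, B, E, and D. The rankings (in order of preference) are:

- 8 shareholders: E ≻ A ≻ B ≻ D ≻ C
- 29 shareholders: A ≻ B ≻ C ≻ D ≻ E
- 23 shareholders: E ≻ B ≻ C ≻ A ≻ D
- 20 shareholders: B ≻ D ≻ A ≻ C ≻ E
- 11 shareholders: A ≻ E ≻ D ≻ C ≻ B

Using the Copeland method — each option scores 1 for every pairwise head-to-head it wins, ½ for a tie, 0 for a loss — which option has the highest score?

A

C: beats E and D; loses to A and B → score 2.
A: beats C, B, E, and D → score 4.
B: beats C, E, and D; loses to A → score 3.
E: loses to C, A, B, and D → score 0.
D: beats E; loses to C, A, and B → score 1.
A has the best pairwise record.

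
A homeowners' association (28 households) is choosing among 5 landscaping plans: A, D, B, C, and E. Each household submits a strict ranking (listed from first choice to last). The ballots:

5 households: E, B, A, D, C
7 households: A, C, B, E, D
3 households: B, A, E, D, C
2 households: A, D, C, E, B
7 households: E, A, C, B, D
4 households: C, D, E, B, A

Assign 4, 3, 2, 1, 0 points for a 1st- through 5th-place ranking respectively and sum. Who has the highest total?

A: 5·2 + 7·4 + 3·3 + 2·4 + 7·3 + 4·0 = 76
D: 5·1 + 7·0 + 3·1 + 2·3 + 7·0 + 4·3 = 26
B: 5·3 + 7·2 + 3·4 + 2·0 + 7·1 + 4·1 = 52
C: 5·0 + 7·3 + 3·0 + 2·2 + 7·2 + 4·4 = 55
E: 5·4 + 7·1 + 3·2 + 2·1 + 7·4 + 4·2 = 71
A has the highest Borda score (76).

A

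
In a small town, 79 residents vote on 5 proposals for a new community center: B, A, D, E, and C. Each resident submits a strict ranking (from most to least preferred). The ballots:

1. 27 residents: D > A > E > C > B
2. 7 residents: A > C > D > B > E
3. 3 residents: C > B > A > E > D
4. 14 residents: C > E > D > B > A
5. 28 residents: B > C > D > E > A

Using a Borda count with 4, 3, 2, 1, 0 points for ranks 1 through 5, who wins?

D

B: 27·0 + 7·1 + 3·3 + 14·1 + 28·4 = 142
A: 27·3 + 7·4 + 3·2 + 14·0 + 28·0 = 115
D: 27·4 + 7·2 + 3·0 + 14·2 + 28·2 = 206
E: 27·2 + 7·0 + 3·1 + 14·3 + 28·1 = 127
C: 27·1 + 7·3 + 3·4 + 14·4 + 28·3 = 200
D has the highest Borda score (206).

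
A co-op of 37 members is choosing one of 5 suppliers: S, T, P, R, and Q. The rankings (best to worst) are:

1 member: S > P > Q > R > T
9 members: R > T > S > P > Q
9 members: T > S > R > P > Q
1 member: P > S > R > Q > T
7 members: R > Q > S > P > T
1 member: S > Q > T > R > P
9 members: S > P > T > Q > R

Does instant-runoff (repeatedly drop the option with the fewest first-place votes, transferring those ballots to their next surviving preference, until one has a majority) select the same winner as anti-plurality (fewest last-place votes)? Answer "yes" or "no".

yes

Instant-runoff — R1 S 11, T 9, P 1, R 16, Q 0 (Q out); R2 S 11, T 9, P 1, R 16 (P out); R3 S 12, T 9, R 16 (T out); R4 S 21, R 16 (S winner). Winner: S.
Anti-plurality — last-place votes: S 0, T 9, P 1, R 9, Q 18. Winner: S.
The two methods agree.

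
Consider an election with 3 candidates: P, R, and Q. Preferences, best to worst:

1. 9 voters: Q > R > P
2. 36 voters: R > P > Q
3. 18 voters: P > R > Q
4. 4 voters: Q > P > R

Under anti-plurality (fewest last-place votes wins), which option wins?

R

Last-place votes: P 9, R 4, Q 54.
R is ranked last by the fewest voters, so R wins.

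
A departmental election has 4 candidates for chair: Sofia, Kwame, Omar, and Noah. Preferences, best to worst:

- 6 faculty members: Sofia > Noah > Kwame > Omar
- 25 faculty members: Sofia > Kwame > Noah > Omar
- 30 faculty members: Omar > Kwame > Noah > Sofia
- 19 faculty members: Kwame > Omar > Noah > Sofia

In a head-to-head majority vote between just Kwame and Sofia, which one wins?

Kwame

Voters preferring Kwame to Sofia: 49; preferring Sofia to Kwame: 31.
Kwame wins the head-to-head.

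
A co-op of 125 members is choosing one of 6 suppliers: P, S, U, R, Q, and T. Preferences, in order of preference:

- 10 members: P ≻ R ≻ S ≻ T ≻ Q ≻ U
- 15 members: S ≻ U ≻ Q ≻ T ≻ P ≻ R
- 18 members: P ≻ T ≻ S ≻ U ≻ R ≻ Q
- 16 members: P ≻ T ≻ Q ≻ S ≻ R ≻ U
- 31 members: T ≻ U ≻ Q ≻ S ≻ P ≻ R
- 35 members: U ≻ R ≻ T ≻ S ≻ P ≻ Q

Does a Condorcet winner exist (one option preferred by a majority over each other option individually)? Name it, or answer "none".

T vs P: 81–44 for T.
T vs S: 100–25 for T.
T vs U: 75–50 for T.
T vs R: 80–45 for T.
T vs Q: 110–15 for T.
T beats every other option head-to-head.

T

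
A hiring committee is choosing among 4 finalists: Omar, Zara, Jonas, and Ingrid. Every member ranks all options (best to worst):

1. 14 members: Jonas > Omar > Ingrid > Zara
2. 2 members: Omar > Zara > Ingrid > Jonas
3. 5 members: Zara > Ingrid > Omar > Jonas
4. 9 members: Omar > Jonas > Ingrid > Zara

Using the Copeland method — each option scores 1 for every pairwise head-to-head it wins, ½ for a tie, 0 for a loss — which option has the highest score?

Omar

Omar: beats Zara, Jonas, and Ingrid → score 3.
Zara: loses to Omar, Jonas, and Ingrid → score 0.
Jonas: beats Zara and Ingrid; loses to Omar → score 2.
Ingrid: beats Zara; loses to Omar and Jonas → score 1.
Omar has the best pairwise record.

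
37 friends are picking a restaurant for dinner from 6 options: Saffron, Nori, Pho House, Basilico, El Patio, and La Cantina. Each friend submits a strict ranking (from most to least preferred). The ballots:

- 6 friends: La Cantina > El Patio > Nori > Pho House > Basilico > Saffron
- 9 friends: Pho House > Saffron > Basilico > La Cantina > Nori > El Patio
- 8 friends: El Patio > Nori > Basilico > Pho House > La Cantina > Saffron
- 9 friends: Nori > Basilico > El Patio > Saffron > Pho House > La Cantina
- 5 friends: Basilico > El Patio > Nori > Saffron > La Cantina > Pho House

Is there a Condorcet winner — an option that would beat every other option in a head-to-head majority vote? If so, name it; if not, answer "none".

none

Checking pairwise contests:
Nori beats Saffron 28–9.
El Patio beats Nori 19–18.
Nori beats Pho House 28–9.
Nori beats Basilico 23–14.
Basilico beats El Patio 23–14.
Saffron beats La Cantina 23–14.
Every option loses at least one head-to-head, so there is no Condorcet winner.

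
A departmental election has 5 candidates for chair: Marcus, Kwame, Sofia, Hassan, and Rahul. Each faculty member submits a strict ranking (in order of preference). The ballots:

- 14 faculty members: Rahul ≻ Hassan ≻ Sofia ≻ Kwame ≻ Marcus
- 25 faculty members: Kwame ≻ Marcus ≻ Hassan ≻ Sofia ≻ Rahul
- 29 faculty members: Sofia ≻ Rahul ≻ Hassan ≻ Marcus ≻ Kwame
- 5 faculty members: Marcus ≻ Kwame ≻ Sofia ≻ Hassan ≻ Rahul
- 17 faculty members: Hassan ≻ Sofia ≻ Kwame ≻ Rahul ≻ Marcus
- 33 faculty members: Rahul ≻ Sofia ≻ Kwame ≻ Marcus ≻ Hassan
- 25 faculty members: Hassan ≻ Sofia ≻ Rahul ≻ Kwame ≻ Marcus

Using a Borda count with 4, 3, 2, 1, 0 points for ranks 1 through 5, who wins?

Sofia

Marcus: 14·0 + 25·3 + 29·1 + 5·4 + 17·0 + 33·1 + 25·0 = 157
Kwame: 14·1 + 25·4 + 29·0 + 5·3 + 17·2 + 33·2 + 25·1 = 254
Sofia: 14·2 + 25·1 + 29·4 + 5·2 + 17·3 + 33·3 + 25·3 = 404
Hassan: 14·3 + 25·2 + 29·2 + 5·1 + 17·4 + 33·0 + 25·4 = 323
Rahul: 14·4 + 25·0 + 29·3 + 5·0 + 17·1 + 33·4 + 25·2 = 342
Sofia has the highest Borda score (404).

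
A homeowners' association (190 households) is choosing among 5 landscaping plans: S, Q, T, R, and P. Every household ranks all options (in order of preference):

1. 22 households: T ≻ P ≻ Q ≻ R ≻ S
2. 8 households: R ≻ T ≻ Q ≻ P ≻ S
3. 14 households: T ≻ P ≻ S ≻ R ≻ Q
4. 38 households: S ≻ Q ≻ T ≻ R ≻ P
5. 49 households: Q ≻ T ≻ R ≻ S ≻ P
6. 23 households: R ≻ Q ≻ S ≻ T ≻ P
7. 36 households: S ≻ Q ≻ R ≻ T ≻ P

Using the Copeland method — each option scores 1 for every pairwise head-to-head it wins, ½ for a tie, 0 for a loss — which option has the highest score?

Q

S: beats T and P; loses to Q and R → score 2.
Q: beats S, T, R, and P → score 4.
T: beats R and P; loses to S and Q → score 2.
R: beats S and P; loses to Q and T → score 2.
P: loses to S, Q, T, and R → score 0.
Q has the best pairwise record.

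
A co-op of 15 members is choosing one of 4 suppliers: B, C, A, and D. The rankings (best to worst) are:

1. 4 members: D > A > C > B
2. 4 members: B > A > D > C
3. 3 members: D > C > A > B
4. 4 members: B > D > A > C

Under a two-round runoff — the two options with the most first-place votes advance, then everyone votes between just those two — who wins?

B

Round 1 first-place votes: B 8, C 0, A 0, D 7.
B and D advance.
Runoff: B is preferred to D by 8 voters; D by 7.
B wins the runoff.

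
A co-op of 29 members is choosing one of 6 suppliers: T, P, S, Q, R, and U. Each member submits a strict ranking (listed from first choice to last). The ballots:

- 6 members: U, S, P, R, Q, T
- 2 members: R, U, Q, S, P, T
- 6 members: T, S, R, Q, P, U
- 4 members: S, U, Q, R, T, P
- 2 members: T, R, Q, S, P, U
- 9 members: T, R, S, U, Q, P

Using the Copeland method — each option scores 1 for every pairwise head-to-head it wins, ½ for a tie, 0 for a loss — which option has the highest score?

T: beats P, S, Q, R, and U → score 5.
P: loses to T, S, Q, R, and U → score 0.
S: beats P, Q, R, and U; loses to T → score 4.
Q: beats P; loses to T, S, R, and U → score 1.
R: beats P, Q, and U; loses to T and S → score 3.
U: beats P and Q; loses to T, S, and R → score 2.
T has the best pairwise record.

T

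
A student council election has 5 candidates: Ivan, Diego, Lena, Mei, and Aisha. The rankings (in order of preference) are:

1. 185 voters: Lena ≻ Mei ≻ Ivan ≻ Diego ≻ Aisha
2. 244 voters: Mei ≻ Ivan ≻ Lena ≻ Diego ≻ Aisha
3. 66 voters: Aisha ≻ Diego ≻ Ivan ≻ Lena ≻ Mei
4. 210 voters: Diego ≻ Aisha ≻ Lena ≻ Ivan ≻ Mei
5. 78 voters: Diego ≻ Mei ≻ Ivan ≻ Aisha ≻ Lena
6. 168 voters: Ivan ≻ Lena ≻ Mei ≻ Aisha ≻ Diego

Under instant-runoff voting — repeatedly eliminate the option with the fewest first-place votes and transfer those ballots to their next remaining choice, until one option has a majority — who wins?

Round 1: Ivan 168, Diego 288, Lena 185, Mei 244, Aisha 66. Eliminate Aisha.
Round 2: Ivan 168, Diego 354, Lena 185, Mei 244. Eliminate Ivan.
Round 3: Diego 354, Lena 353, Mei 244. Eliminate Mei.
Round 4: Diego 354, Lena 597. Lena has a majority.

Lena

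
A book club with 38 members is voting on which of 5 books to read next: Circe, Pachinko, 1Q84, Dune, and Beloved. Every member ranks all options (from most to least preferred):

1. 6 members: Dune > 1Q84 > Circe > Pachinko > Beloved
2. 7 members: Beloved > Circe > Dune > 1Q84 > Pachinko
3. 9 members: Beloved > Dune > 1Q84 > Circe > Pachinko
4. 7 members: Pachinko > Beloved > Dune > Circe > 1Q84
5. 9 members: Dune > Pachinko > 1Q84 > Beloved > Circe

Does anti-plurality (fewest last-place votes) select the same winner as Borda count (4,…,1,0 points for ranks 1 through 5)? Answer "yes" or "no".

yes

Anti-plurality — last-place votes: Circe 9, Pachinko 16, 1Q84 7, Dune 0, Beloved 6. Winner: Dune.
Borda — scores: Circe 49, Pachinko 61, 1Q84 61, Dune 115, Beloved 94. Winner: Dune.
The two methods agree.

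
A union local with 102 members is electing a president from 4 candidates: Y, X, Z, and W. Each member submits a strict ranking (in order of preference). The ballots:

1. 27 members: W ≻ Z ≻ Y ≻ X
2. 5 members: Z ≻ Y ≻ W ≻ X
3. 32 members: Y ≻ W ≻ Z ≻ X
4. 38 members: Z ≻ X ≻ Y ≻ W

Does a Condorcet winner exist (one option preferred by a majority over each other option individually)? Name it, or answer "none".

Checking pairwise contests:
Z beats Y 70–32.
Y beats X 64–38.
W beats Z 59–43.
Y beats W 75–27.
Every option loses at least one head-to-head, so there is no Condorcet winner.

none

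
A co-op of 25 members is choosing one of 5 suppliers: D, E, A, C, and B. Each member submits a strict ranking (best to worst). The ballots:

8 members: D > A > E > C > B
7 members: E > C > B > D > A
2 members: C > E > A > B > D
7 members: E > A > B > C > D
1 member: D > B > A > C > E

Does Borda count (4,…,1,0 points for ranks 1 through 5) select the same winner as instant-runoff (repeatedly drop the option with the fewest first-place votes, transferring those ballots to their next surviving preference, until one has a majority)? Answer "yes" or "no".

Borda — scores: D 43, E 78, A 51, C 45, B 33. Winner: E.
Instant-runoff — R1 D 9, E 14, A 0, C 2, B 0 (E winner). Winner: E.
The two methods agree.

yes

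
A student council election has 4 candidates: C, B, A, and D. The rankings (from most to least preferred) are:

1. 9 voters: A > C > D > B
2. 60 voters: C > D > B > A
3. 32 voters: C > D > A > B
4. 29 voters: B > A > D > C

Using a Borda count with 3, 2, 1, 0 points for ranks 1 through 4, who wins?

C

C: 9·2 + 60·3 + 32·3 + 29·0 = 294
B: 9·0 + 60·1 + 32·0 + 29·3 = 147
A: 9·3 + 60·0 + 32·1 + 29·2 = 117
D: 9·1 + 60·2 + 32·2 + 29·1 = 222
C has the highest Borda score (294).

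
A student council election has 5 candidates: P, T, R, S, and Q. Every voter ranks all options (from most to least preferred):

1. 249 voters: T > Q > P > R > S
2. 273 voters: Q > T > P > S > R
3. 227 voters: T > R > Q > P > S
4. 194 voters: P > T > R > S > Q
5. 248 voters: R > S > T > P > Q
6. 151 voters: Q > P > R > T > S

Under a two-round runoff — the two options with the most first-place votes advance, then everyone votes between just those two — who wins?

Round 1 first-place votes: P 194, T 476, R 248, S 0, Q 424.
T and Q advance.
Runoff: T is preferred to Q by 918 voters; Q by 424.
T wins the runoff.

T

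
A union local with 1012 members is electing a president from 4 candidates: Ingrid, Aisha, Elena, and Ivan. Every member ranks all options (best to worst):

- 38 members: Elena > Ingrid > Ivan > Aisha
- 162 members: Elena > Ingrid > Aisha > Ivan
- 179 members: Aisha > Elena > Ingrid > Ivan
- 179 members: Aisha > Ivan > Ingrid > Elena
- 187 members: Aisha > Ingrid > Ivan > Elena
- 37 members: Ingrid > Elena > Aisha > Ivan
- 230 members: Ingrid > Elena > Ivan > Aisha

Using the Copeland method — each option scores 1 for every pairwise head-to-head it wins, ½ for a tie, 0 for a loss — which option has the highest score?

Ingrid: beats Elena and Ivan; loses to Aisha → score 2.
Aisha: beats Ingrid, Elena, and Ivan → score 3.
Elena: beats Ivan; loses to Ingrid and Aisha → score 1.
Ivan: loses to Ingrid, Aisha, and Elena → score 0.
Aisha has the best pairwise record.

Aisha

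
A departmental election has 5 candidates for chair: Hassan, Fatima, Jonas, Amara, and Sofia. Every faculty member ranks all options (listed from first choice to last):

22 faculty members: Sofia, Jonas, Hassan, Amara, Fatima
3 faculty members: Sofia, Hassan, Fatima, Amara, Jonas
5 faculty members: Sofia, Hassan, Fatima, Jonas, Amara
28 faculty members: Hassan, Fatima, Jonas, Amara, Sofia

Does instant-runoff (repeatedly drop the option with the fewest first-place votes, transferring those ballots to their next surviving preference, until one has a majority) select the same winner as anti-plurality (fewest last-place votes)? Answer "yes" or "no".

no

Instant-runoff — R1 Hassan 28, Fatima 0, Jonas 0, Amara 0, Sofia 30 (Sofia winner). Winner: Sofia.
Anti-plurality — last-place votes: Hassan 0, Fatima 22, Jonas 3, Amara 5, Sofia 28. Winner: Hassan.
The two methods disagree.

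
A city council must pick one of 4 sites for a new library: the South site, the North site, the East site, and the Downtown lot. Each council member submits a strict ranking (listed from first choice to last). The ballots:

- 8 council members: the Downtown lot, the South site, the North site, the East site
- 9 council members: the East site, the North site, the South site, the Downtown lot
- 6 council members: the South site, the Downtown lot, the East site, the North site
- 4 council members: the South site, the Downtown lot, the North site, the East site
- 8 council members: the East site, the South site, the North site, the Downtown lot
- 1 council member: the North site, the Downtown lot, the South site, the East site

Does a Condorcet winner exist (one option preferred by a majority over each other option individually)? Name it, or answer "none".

the South site

the South site vs the North site: 26–10 for the South site.
the South site vs the East site: 19–17 for the South site.
the South site vs the Downtown lot: 27–9 for the South site.
the South site beats every other option head-to-head.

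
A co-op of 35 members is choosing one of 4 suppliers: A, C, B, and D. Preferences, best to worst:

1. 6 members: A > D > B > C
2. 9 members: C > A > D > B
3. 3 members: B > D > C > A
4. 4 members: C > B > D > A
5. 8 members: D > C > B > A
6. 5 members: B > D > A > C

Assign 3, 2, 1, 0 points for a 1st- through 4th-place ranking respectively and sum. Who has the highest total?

A: 6·3 + 9·2 + 3·0 + 4·0 + 8·0 + 5·1 = 41
C: 6·0 + 9·3 + 3·1 + 4·3 + 8·2 + 5·0 = 58
B: 6·1 + 9·0 + 3·3 + 4·2 + 8·1 + 5·3 = 46
D: 6·2 + 9·1 + 3·2 + 4·1 + 8·3 + 5·2 = 65
D has the highest Borda score (65).

D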